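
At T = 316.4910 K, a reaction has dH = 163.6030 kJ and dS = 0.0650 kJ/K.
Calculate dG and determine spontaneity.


T*dS = 316.4910 * 0.0650 = 20.5719 kJ
dG = 163.6030 - 20.5719 = 143.0311 kJ (non-spontaneous)

dG = 143.0311 kJ, non-spontaneous


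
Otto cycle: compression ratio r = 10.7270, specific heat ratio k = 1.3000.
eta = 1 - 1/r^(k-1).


r^(k-1) = 2.0377
eta = 1 - 1/2.0377 = 0.5093 = 50.9254%

50.9254%


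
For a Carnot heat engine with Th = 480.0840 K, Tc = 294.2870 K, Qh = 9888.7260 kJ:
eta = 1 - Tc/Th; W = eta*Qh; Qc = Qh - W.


eta = 1 - 294.2870/480.0840 = 0.3870
W = 0.3870 * 9888.7260 = 3827.0295 kJ
Qc = 9888.7260 - 3827.0295 = 6061.6965 kJ

eta = 38.7009%, W = 3827.0295 kJ, Qc = 6061.6965 kJ


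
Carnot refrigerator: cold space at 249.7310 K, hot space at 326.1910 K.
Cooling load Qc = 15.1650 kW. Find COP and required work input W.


COP = 249.7310 / 76.4600 = 3.2662
W = 15.1650 / 3.2662 = 4.6431 kW

COP = 3.2662, W = 4.6431 kW


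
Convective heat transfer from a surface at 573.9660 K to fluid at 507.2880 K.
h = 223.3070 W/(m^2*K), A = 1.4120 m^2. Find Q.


dT = 66.6780 K
Q = 223.3070 * 1.4120 * 66.6780 = 21024.2058 W

21024.2058 W


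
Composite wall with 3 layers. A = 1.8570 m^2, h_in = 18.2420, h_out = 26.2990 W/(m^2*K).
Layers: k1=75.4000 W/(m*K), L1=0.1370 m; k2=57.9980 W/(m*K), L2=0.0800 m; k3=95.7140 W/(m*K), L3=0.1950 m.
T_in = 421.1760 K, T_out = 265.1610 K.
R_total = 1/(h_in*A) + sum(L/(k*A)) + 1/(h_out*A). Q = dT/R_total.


R_conv_in = 1/(18.2420*1.8570) = 0.0295
R_1 = 0.1370/(75.4000*1.8570) = 0.0010
R_2 = 0.0800/(57.9980*1.8570) = 0.0007
R_3 = 0.1950/(95.7140*1.8570) = 0.0011
R_conv_out = 1/(26.2990*1.8570) = 0.0205
R_total = 0.0528 K/W
Q = 156.0150 / 0.0528 = 2954.0202 W

R_total = 0.0528 K/W, Q = 2954.0202 W


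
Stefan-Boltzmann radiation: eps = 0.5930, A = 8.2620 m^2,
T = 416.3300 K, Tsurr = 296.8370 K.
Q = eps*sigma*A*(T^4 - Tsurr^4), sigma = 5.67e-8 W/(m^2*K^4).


T^4 = 3.0044e+10
Tsurr^4 = 7.7638e+09
Q = 0.5930 * 5.67e-8 * 8.2620 * 2.2280e+10 = 6189.1849 W

6189.1849 W


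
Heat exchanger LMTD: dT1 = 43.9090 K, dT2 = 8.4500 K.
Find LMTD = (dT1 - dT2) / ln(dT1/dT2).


dT1/dT2 = 5.1963
ln(dT1/dT2) = 1.6480
LMTD = 35.4590 / 1.6480 = 21.5170 K

21.5170 K


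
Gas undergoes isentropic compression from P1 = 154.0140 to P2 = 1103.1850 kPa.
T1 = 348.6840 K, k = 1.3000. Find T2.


(k-1)/k = 0.2308
(P2/P1)^exp = 1.5752
T2 = 348.6840 * 1.5752 = 549.2373 K

549.2373 K


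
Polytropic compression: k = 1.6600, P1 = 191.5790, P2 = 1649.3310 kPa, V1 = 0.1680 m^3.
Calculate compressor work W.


(k-1)/k = 0.3976
(P2/P1)^exp = 2.3536
W = 2.5152 * 191.5790 * 0.1680 * (2.3536 - 1) = 109.5743 kJ

109.5743 kJ


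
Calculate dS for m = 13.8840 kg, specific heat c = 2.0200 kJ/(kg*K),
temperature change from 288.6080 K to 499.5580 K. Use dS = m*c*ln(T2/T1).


T2/T1 = 1.7309
ln(T2/T1) = 0.5487
dS = 13.8840 * 2.0200 * 0.5487 = 15.3874 kJ/K

15.3874 kJ/K


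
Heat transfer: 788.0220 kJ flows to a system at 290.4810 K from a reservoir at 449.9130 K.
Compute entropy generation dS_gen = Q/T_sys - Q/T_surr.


dS_sys = 788.0220/290.4810 = 2.7128 kJ/K
dS_surr = -788.0220/449.9130 = -1.7515 kJ/K
dS_gen = 2.7128 - 1.7515 = 0.9613 kJ/K (irreversible)

dS_gen = 0.9613 kJ/K, irreversible


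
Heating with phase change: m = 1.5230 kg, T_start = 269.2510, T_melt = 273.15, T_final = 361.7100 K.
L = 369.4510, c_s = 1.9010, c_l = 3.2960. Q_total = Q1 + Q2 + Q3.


Q1 (sensible, solid) = 1.5230 * 1.9010 * 3.8990 = 11.2885 kJ
Q2 (latent) = 1.5230 * 369.4510 = 562.6739 kJ
Q3 (sensible, liquid) = 1.5230 * 3.2960 * 88.5600 = 444.5542 kJ
Q_total = 1018.5165 kJ

1018.5165 kJ


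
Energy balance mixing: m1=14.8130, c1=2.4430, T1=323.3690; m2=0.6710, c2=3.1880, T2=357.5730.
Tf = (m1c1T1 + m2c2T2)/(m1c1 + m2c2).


num = 12467.0304
den = 38.3273
Tf = 325.2780 K

325.2780 K


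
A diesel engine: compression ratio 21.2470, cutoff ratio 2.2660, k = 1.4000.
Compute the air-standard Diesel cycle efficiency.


r^(k-1) = 3.3956
rc^k = 3.1431
eta = 0.6439 = 64.3902%

64.3902%


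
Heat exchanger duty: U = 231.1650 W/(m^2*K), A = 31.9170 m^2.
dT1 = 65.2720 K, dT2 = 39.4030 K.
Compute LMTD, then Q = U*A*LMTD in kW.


LMTD = 51.2540 K
Q = 231.1650 * 31.9170 * 51.2540 = 378157.0820 W = 378.1571 kW

378.1571 kW


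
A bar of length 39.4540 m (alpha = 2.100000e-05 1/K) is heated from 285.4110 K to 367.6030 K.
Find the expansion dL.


dT = 82.1920 K
dL = 2.100000e-05 * 39.4540 * 82.1920 = 0.068099 m
L_final = 39.522099 m

dL = 0.068099 m


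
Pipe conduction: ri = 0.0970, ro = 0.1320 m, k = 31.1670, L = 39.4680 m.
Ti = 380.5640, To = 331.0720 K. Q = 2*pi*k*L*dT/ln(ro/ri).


dT = 49.4920 K
ln(ro/ri) = 0.3081
Q = 2*pi*31.1670*39.4680*49.4920 / 0.3081 = 1241583.8651 W

1241583.8651 W


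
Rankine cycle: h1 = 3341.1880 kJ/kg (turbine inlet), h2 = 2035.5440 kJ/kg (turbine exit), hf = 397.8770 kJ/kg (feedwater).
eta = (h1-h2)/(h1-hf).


W = 1305.6440 kJ/kg
Q_in = 2943.3110 kJ/kg
eta = 0.4436 = 44.3597%

eta = 44.3597%


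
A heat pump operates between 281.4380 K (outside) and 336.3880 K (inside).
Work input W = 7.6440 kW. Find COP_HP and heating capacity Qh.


COP = 336.3880 / 54.9500 = 6.1217
Qh = 6.1217 * 7.6440 = 46.7944 kW

COP = 6.1217, Qh = 46.7944 kW


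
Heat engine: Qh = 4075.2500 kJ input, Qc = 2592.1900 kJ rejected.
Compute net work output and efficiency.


W = 4075.2500 - 2592.1900 = 1483.0600 kJ
eta = 1483.0600 / 4075.2500 = 0.3639 = 36.3919%

W = 1483.0600 kJ, eta = 36.3919%


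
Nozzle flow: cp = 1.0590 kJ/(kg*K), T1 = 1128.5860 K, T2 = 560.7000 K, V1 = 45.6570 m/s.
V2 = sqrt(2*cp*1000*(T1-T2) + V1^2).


dT = 567.8860 K
2*cp*1000*dT = 1202782.5480
V1^2 = 2084.5616
V2 = sqrt(1204867.1096) = 1097.6644 m/s

1097.6644 m/s


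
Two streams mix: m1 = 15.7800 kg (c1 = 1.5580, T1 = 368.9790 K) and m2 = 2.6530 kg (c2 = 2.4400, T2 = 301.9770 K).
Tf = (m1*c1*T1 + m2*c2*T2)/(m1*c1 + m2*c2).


num = 11026.2310
den = 31.0586
Tf = 355.0142 K

355.0142 K


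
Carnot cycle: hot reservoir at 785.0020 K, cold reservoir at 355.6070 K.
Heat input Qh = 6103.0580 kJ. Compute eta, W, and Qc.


eta = 1 - 355.6070/785.0020 = 0.5470
W = 0.5470 * 6103.0580 = 3338.3642 kJ
Qc = 6103.0580 - 3338.3642 = 2764.6938 kJ

eta = 54.6999%, W = 3338.3642 kJ, Qc = 2764.6938 kJ


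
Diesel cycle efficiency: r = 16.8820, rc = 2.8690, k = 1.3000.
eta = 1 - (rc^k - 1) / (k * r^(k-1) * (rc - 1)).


r^(k-1) = 2.3347
rc^k = 3.9360
eta = 0.4824 = 48.2430%

48.2430%


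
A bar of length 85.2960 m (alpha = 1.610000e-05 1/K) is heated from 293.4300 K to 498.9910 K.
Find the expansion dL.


dT = 205.5610 K
dL = 1.610000e-05 * 85.2960 * 205.5610 = 0.282290 m
L_final = 85.578290 m

dL = 0.282290 m


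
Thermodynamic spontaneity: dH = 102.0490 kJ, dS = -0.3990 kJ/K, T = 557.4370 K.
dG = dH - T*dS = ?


T*dS = 557.4370 * -0.3990 = -222.4174 kJ
dG = 102.0490 + 222.4174 = 324.4664 kJ (non-spontaneous)

dG = 324.4664 kJ, non-spontaneous


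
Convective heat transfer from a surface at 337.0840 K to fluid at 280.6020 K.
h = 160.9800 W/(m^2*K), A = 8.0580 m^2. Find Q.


dT = 56.4820 K
Q = 160.9800 * 8.0580 * 56.4820 = 73267.1423 W

73267.1423 W


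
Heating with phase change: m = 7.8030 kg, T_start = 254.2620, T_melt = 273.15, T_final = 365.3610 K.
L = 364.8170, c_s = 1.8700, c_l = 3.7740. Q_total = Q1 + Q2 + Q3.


Q1 (sensible, solid) = 7.8030 * 1.8700 * 18.8880 = 275.6063 kJ
Q2 (latent) = 7.8030 * 364.8170 = 2846.6671 kJ
Q3 (sensible, liquid) = 7.8030 * 3.7740 * 92.2110 = 2715.4777 kJ
Q_total = 5837.7510 kJ

5837.7510 kJ


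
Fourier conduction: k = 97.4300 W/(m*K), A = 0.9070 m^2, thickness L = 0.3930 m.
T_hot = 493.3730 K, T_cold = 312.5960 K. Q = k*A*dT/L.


dT = 180.7770 K
Q = 97.4300 * 0.9070 * 180.7770 / 0.3930 = 40649.0700 W

40649.0700 W


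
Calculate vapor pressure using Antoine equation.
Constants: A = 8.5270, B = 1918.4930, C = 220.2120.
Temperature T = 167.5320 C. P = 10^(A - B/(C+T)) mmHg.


C+T = 387.7440
B/(C+T) = 4.9478
log10(P) = 8.5270 - 4.9478 = 3.5792
P = 10^3.5792 = 3794.5988 mmHg

3794.5988 mmHg


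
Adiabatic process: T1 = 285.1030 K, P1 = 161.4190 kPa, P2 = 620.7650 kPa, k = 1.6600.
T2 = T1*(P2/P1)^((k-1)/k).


(k-1)/k = 0.3976
(P2/P1)^exp = 1.7084
T2 = 285.1030 * 1.7084 = 487.0586 K

487.0586 K


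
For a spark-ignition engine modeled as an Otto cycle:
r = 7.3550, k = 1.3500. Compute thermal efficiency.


r^(k-1) = 2.0105
eta = 1 - 1/2.0105 = 0.5026 = 50.2611%

50.2611%


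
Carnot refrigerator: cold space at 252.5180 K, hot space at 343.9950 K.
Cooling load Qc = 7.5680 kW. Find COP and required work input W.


COP = 252.5180 / 91.4770 = 2.7605
W = 7.5680 / 2.7605 = 2.7416 kW

COP = 2.7605, W = 2.7416 kW


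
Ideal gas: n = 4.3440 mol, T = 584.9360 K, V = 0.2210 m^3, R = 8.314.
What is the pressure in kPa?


P = nRT/V = 4.3440 * 8.314 * 584.9360 / 0.2210
= 21125.5579 / 0.2210 = 95590.7599 Pa = 95.5908 kPa

95.5908 kPa


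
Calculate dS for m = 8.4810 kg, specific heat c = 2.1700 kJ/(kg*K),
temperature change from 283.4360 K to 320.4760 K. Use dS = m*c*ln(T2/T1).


T2/T1 = 1.1307
ln(T2/T1) = 0.1228
dS = 8.4810 * 2.1700 * 0.1228 = 2.2604 kJ/K

2.2604 kJ/K


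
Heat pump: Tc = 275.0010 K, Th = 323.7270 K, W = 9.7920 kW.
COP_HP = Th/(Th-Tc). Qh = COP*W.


COP = 323.7270 / 48.7260 = 6.6438
Qh = 6.6438 * 9.7920 = 65.0563 kW

COP = 6.6438, Qh = 65.0563 kW


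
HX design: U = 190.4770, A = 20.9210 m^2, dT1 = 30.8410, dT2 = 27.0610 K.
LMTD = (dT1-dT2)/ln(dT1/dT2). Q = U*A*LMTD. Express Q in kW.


LMTD = 28.9098 K
Q = 190.4770 * 20.9210 * 28.9098 = 115204.7657 W = 115.2048 kW

115.2048 kW


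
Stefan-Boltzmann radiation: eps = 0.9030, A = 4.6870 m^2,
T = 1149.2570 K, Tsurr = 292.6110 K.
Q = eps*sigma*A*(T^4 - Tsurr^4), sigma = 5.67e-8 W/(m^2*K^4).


T^4 = 1.7445e+12
Tsurr^4 = 7.3310e+09
Q = 0.9030 * 5.67e-8 * 4.6870 * 1.7372e+12 = 416874.6466 W

416874.6466 W


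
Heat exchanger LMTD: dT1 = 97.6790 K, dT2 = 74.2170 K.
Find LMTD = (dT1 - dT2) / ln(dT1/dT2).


dT1/dT2 = 1.3161
ln(dT1/dT2) = 0.2747
LMTD = 23.4620 / 0.2747 = 85.4116 K

85.4116 K


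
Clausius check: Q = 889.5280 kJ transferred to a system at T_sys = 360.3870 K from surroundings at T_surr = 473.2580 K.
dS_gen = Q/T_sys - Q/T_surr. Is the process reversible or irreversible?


dS_sys = 889.5280/360.3870 = 2.4683 kJ/K
dS_surr = -889.5280/473.2580 = -1.8796 kJ/K
dS_gen = 2.4683 - 1.8796 = 0.5887 kJ/K (irreversible)

dS_gen = 0.5887 kJ/K, irreversible


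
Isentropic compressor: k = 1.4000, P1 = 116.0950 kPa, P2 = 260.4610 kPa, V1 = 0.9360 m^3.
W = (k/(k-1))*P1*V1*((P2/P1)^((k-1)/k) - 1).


(k-1)/k = 0.2857
(P2/P1)^exp = 1.2597
W = 3.5000 * 116.0950 * 0.9360 * (1.2597 - 1) = 98.7692 kJ

98.7692 kJ


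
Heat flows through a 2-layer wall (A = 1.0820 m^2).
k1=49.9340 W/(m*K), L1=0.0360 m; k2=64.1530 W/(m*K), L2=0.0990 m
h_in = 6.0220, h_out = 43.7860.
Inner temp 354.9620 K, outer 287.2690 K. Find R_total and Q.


R_conv_in = 1/(6.0220*1.0820) = 0.1535
R_1 = 0.0360/(49.9340*1.0820) = 0.0007
R_2 = 0.0990/(64.1530*1.0820) = 0.0014
R_conv_out = 1/(43.7860*1.0820) = 0.0211
R_total = 0.1767 K/W
Q = 67.6930 / 0.1767 = 383.1540 W

R_total = 0.1767 K/W, Q = 383.1540 W


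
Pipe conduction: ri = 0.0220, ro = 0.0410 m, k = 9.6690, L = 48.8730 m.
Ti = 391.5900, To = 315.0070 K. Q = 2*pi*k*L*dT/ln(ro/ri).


dT = 76.5830 K
ln(ro/ri) = 0.6225
Q = 2*pi*9.6690*48.8730*76.5830 / 0.6225 = 365260.5651 W

365260.5651 W


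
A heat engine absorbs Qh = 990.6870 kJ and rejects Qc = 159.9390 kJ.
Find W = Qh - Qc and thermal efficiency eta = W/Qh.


W = 990.6870 - 159.9390 = 830.7480 kJ
eta = 830.7480 / 990.6870 = 0.8386 = 83.8557%

W = 830.7480 kJ, eta = 83.8557%


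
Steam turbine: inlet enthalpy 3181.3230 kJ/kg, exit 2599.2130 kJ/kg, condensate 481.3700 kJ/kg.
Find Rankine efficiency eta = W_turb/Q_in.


W = 582.1100 kJ/kg
Q_in = 2699.9530 kJ/kg
eta = 0.2156 = 21.5600%

eta = 21.5600%


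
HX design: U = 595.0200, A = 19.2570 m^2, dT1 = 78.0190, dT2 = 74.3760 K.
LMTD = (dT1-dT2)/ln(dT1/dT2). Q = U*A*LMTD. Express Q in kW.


LMTD = 76.1830 K
Q = 595.0200 * 19.2570 * 76.1830 = 872927.4903 W = 872.9275 kW

872.9275 kW


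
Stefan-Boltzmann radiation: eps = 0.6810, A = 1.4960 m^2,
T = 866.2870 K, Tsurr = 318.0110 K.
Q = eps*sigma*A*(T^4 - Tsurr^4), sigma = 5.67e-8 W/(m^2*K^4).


T^4 = 5.6318e+11
Tsurr^4 = 1.0227e+10
Q = 0.6810 * 5.67e-8 * 1.4960 * 5.5295e+11 = 31941.0782 W

31941.0782 W


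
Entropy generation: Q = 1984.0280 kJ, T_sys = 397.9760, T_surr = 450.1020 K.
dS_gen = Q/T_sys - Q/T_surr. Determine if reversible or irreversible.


dS_sys = 1984.0280/397.9760 = 4.9853 kJ/K
dS_surr = -1984.0280/450.1020 = -4.4080 kJ/K
dS_gen = 4.9853 - 4.4080 = 0.5773 kJ/K (irreversible)

dS_gen = 0.5773 kJ/K, irreversible


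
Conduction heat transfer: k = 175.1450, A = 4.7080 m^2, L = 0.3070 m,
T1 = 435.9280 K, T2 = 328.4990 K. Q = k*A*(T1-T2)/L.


dT = 107.4290 K
Q = 175.1450 * 4.7080 * 107.4290 / 0.3070 = 288547.5263 W

288547.5263 W


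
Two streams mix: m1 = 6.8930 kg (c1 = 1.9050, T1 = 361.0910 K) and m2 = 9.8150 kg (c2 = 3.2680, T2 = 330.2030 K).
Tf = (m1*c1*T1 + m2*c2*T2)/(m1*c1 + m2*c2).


num = 15332.9454
den = 45.2066
Tf = 339.1750 K

339.1750 K


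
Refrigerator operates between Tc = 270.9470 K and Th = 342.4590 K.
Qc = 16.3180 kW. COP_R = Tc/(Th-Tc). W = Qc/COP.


COP = 270.9470 / 71.5120 = 3.7888
W = 16.3180 / 3.7888 = 4.3069 kW

COP = 3.7888, W = 4.3069 kW


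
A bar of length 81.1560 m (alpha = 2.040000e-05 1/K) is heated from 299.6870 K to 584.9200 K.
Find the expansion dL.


dT = 285.2330 K
dL = 2.040000e-05 * 81.1560 * 285.2330 = 0.472227 m
L_final = 81.628227 m

dL = 0.472227 m


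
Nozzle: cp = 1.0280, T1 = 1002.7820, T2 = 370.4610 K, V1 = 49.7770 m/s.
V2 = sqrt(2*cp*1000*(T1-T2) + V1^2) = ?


dT = 632.3210 K
2*cp*1000*dT = 1300051.9760
V1^2 = 2477.7497
V2 = sqrt(1302529.7257) = 1141.2842 m/s

1141.2842 m/s


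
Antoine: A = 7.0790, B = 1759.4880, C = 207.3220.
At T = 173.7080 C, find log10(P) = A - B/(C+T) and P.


C+T = 381.0300
B/(C+T) = 4.6177
log10(P) = 7.0790 - 4.6177 = 2.4613
P = 10^2.4613 = 289.2577 mmHg

289.2577 mmHg


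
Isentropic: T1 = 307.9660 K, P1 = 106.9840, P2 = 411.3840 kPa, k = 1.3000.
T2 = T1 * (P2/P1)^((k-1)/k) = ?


(k-1)/k = 0.2308
(P2/P1)^exp = 1.3645
T2 = 307.9660 * 1.3645 = 420.2293 K

420.2293 K


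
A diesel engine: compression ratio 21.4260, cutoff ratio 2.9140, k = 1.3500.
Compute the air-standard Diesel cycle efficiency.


r^(k-1) = 2.9230
rc^k = 4.2370
eta = 0.5714 = 57.1411%

57.1411%


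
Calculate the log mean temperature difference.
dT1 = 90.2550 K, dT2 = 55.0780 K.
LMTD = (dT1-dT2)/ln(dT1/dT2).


dT1/dT2 = 1.6387
ln(dT1/dT2) = 0.4939
LMTD = 35.1770 / 0.4939 = 71.2246 K

71.2246 K


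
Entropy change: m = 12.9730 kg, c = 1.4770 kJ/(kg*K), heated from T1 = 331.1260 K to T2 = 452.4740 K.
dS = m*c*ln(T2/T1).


T2/T1 = 1.3665
ln(T2/T1) = 0.3122
dS = 12.9730 * 1.4770 * 0.3122 = 5.9827 kJ/K

5.9827 kJ/K


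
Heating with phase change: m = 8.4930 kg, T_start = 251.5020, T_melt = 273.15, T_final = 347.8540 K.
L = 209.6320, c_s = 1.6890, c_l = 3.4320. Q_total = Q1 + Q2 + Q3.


Q1 (sensible, solid) = 8.4930 * 1.6890 * 21.6480 = 310.5336 kJ
Q2 (latent) = 8.4930 * 209.6320 = 1780.4046 kJ
Q3 (sensible, liquid) = 8.4930 * 3.4320 * 74.7040 = 2177.4704 kJ
Q_total = 4268.4085 kJ

4268.4085 kJ


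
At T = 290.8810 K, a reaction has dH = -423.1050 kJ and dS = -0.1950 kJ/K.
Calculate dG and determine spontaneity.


T*dS = 290.8810 * -0.1950 = -56.7218 kJ
dG = -423.1050 + 56.7218 = -366.3832 kJ (spontaneous)

dG = -366.3832 kJ, spontaneous


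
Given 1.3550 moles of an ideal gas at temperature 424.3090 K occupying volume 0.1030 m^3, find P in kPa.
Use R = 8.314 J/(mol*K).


P = nRT/V = 1.3550 * 8.314 * 424.3090 / 0.1030
= 4780.0403 / 0.1030 = 46408.1584 Pa = 46.4082 kPa

46.4082 kPa


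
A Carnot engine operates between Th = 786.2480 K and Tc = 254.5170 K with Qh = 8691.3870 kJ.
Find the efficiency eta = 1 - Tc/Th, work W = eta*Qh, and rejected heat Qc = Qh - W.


eta = 1 - 254.5170/786.2480 = 0.6763
W = 0.6763 * 8691.3870 = 5877.8908 kJ
Qc = 8691.3870 - 5877.8908 = 2813.4962 kJ

eta = 67.6289%, W = 5877.8908 kJ, Qc = 2813.4962 kJ


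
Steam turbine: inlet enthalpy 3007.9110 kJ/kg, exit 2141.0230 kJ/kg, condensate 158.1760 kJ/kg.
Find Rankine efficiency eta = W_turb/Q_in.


W = 866.8880 kJ/kg
Q_in = 2849.7350 kJ/kg
eta = 0.3042 = 30.4200%

eta = 30.4200%


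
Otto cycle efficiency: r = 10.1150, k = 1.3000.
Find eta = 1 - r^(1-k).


r^(k-1) = 2.0021
eta = 1 - 1/2.0021 = 0.5005 = 50.0529%

50.0529%


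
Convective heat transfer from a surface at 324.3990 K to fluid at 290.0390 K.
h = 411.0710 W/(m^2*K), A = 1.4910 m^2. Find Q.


dT = 34.3600 K
Q = 411.0710 * 1.4910 * 34.3600 = 21059.4797 W

21059.4797 W


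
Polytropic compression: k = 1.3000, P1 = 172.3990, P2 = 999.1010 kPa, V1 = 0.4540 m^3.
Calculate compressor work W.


(k-1)/k = 0.2308
(P2/P1)^exp = 1.5000
W = 4.3333 * 172.3990 * 0.4540 * (1.5000 - 1) = 169.5865 kJ

169.5865 kJ


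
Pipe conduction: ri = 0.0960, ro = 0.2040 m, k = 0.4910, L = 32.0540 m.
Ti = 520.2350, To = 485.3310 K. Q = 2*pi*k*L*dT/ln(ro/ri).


dT = 34.9040 K
ln(ro/ri) = 0.7538
Q = 2*pi*0.4910*32.0540*34.9040 / 0.7538 = 4579.0871 W

4579.0871 W


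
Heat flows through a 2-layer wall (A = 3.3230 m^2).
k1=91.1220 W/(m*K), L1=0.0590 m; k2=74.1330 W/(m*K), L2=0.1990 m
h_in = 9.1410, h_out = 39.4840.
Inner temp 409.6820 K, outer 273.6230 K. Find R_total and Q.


R_conv_in = 1/(9.1410*3.3230) = 0.0329
R_1 = 0.0590/(91.1220*3.3230) = 0.0002
R_2 = 0.1990/(74.1330*3.3230) = 0.0008
R_conv_out = 1/(39.4840*3.3230) = 0.0076
R_total = 0.0415 K/W
Q = 136.0590 / 0.0415 = 3274.9374 W

R_total = 0.0415 K/W, Q = 3274.9374 W


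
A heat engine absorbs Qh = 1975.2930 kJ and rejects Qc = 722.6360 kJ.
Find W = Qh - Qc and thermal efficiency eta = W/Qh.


W = 1975.2930 - 722.6360 = 1252.6570 kJ
eta = 1252.6570 / 1975.2930 = 0.6342 = 63.4163%

W = 1252.6570 kJ, eta = 63.4163%


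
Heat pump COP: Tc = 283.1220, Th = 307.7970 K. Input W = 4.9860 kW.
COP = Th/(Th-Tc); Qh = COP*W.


COP = 307.7970 / 24.6750 = 12.4740
Qh = 12.4740 * 4.9860 = 62.1956 kW

COP = 12.4740, Qh = 62.1956 kW


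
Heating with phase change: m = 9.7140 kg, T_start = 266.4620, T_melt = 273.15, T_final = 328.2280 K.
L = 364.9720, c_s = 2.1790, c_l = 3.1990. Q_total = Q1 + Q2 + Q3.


Q1 (sensible, solid) = 9.7140 * 2.1790 * 6.6880 = 141.5636 kJ
Q2 (latent) = 9.7140 * 364.9720 = 3545.3380 kJ
Q3 (sensible, liquid) = 9.7140 * 3.1990 * 55.0780 = 1711.5536 kJ
Q_total = 5398.4552 kJ

5398.4552 kJ


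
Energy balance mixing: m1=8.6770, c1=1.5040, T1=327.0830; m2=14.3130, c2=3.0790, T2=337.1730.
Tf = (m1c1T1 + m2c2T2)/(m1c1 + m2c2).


num = 19127.6232
den = 57.1199
Tf = 334.8677 K

334.8677 K


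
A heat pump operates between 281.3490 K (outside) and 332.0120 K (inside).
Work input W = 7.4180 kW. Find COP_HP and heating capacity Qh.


COP = 332.0120 / 50.6630 = 6.5533
Qh = 6.5533 * 7.4180 = 48.6127 kW

COP = 6.5533, Qh = 48.6127 kW


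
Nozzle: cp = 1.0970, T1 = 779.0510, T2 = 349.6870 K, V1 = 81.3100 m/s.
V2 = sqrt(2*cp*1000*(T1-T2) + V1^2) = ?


dT = 429.3640 K
2*cp*1000*dT = 942024.6160
V1^2 = 6611.3161
V2 = sqrt(948635.9321) = 973.9794 m/s

973.9794 m/s


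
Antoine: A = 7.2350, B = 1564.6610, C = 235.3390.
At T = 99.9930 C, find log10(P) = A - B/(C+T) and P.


C+T = 335.3320
B/(C+T) = 4.6660
log10(P) = 7.2350 - 4.6660 = 2.5690
P = 10^2.5690 = 370.6759 mmHg

370.6759 mmHg


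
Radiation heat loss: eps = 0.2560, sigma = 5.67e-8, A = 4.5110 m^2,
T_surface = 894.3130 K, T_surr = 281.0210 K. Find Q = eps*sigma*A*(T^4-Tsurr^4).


T^4 = 6.3967e+11
Tsurr^4 = 6.2367e+09
Q = 0.2560 * 5.67e-8 * 4.5110 * 6.3344e+11 = 41476.1994 W

41476.1994 W


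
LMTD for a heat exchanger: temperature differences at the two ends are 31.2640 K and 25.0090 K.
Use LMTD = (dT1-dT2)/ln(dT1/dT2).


dT1/dT2 = 1.2501
ln(dT1/dT2) = 0.2232
LMTD = 6.2550 / 0.2232 = 28.0202 K

28.0202 K


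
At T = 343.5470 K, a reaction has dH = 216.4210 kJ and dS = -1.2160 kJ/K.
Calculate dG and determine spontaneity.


T*dS = 343.5470 * -1.2160 = -417.7532 kJ
dG = 216.4210 + 417.7532 = 634.1742 kJ (non-spontaneous)

dG = 634.1742 kJ, non-spontaneous


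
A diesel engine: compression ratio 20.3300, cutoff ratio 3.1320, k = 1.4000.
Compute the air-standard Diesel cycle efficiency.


r^(k-1) = 3.3362
rc^k = 4.9448
eta = 0.6039 = 60.3852%

60.3852%


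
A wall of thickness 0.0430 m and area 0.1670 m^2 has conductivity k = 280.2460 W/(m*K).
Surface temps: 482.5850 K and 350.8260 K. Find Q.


dT = 131.7590 K
Q = 280.2460 * 0.1670 * 131.7590 / 0.0430 = 143406.1340 W

143406.1340 W


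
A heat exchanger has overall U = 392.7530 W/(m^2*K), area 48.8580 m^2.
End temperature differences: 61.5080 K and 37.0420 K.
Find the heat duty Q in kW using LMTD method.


LMTD = 48.2455 K
Q = 392.7530 * 48.8580 * 48.2455 = 925788.6343 W = 925.7886 kW

925.7886 kW


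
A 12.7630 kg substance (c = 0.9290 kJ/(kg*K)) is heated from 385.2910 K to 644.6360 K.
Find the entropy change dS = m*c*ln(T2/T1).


T2/T1 = 1.6731
ln(T2/T1) = 0.5147
dS = 12.7630 * 0.9290 * 0.5147 = 6.1026 kJ/K

6.1026 kJ/K


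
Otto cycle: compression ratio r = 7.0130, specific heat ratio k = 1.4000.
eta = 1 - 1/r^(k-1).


r^(k-1) = 2.1795
eta = 1 - 1/2.1795 = 0.5412 = 54.1184%

54.1184%


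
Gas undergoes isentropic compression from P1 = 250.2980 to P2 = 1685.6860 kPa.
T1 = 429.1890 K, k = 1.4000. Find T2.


(k-1)/k = 0.2857
(P2/P1)^exp = 1.7245
T2 = 429.1890 * 1.7245 = 740.1355 K

740.1355 K


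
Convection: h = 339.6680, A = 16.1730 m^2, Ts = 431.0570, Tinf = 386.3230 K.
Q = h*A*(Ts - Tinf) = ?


dT = 44.7340 K
Q = 339.6680 * 16.1730 * 44.7340 = 245744.0175 W

245744.0175 W


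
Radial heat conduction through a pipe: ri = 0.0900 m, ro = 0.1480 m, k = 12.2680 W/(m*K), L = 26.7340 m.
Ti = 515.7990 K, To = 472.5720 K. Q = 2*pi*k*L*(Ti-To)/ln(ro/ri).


dT = 43.2270 K
ln(ro/ri) = 0.4974
Q = 2*pi*12.2680*26.7340*43.2270 / 0.4974 = 179087.2309 W

179087.2309 W


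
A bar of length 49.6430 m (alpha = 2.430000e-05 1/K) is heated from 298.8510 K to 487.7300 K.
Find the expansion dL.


dT = 188.8790 K
dL = 2.430000e-05 * 49.6430 * 188.8790 = 0.227849 m
L_final = 49.870849 m

dL = 0.227849 m


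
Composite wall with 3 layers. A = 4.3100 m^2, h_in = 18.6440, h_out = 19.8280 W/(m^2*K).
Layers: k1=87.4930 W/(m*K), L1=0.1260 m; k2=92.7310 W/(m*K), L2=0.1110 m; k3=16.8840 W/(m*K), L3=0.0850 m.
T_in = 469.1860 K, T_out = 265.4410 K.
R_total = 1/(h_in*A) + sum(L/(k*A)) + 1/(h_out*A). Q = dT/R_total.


R_conv_in = 1/(18.6440*4.3100) = 0.0124
R_1 = 0.1260/(87.4930*4.3100) = 0.0003
R_2 = 0.1110/(92.7310*4.3100) = 0.0003
R_3 = 0.0850/(16.8840*4.3100) = 0.0012
R_conv_out = 1/(19.8280*4.3100) = 0.0117
R_total = 0.0259 K/W
Q = 203.7450 / 0.0259 = 7858.6636 W

R_total = 0.0259 K/W, Q = 7858.6636 W


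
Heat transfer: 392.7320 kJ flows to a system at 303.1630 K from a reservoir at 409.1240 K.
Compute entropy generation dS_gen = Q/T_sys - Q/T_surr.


dS_sys = 392.7320/303.1630 = 1.2954 kJ/K
dS_surr = -392.7320/409.1240 = -0.9599 kJ/K
dS_gen = 1.2954 - 0.9599 = 0.3355 kJ/K (irreversible)

dS_gen = 0.3355 kJ/K, irreversible


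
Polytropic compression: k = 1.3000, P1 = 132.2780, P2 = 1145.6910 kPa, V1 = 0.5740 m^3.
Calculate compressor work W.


(k-1)/k = 0.2308
(P2/P1)^exp = 1.6458
W = 4.3333 * 132.2780 * 0.5740 * (1.6458 - 1) = 212.4652 kJ

212.4652 kJ


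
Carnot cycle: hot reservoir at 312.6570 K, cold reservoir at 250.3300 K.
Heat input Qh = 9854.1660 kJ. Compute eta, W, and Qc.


eta = 1 - 250.3300/312.6570 = 0.1993
W = 0.1993 * 9854.1660 = 1964.3910 kJ
Qc = 9854.1660 - 1964.3910 = 7889.7750 kJ

eta = 19.9346%, W = 1964.3910 kJ, Qc = 7889.7750 kJ


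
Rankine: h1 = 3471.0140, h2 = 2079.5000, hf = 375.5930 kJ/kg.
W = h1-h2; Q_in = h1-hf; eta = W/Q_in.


W = 1391.5140 kJ/kg
Q_in = 3095.4210 kJ/kg
eta = 0.4495 = 44.9539%

eta = 44.9539%


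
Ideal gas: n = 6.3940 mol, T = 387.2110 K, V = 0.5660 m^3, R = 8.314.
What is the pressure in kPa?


P = nRT/V = 6.3940 * 8.314 * 387.2110 / 0.5660
= 20584.0268 / 0.5660 = 36367.5385 Pa = 36.3675 kPa

36.3675 kPa


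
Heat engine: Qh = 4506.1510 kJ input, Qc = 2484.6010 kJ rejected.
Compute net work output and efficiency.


W = 4506.1510 - 2484.6010 = 2021.5500 kJ
eta = 2021.5500 / 4506.1510 = 0.4486 = 44.8620%

W = 2021.5500 kJ, eta = 44.8620%


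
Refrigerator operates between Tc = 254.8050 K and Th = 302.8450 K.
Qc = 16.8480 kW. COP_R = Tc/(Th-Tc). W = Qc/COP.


COP = 254.8050 / 48.0400 = 5.3040
W = 16.8480 / 5.3040 = 3.1765 kW

COP = 5.3040, W = 3.1765 kW


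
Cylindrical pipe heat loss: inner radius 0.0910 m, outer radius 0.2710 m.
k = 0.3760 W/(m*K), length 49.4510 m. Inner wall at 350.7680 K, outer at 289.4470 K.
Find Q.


dT = 61.3210 K
ln(ro/ri) = 1.0913
Q = 2*pi*0.3760*49.4510*61.3210 / 1.0913 = 6564.8387 W

6564.8387 W


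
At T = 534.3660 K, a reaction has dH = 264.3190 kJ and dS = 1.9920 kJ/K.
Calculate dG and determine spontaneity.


T*dS = 534.3660 * 1.9920 = 1064.4571 kJ
dG = 264.3190 - 1064.4571 = -800.1381 kJ (spontaneous)

dG = -800.1381 kJ, spontaneous


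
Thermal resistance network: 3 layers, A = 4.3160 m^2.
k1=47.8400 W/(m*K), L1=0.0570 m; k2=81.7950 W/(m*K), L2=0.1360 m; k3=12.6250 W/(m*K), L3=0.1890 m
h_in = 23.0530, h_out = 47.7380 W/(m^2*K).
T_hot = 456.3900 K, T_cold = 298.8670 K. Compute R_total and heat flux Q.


R_conv_in = 1/(23.0530*4.3160) = 0.0101
R_1 = 0.0570/(47.8400*4.3160) = 0.0003
R_2 = 0.1360/(81.7950*4.3160) = 0.0004
R_3 = 0.1890/(12.6250*4.3160) = 0.0035
R_conv_out = 1/(47.7380*4.3160) = 0.0049
R_total = 0.0190 K/W
Q = 157.5230 / 0.0190 = 8275.9057 W

R_total = 0.0190 K/W, Q = 8275.9057 W


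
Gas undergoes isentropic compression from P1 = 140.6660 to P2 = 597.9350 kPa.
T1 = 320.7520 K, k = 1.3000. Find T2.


(k-1)/k = 0.2308
(P2/P1)^exp = 1.3965
T2 = 320.7520 * 1.3965 = 447.9192 K

447.9192 K


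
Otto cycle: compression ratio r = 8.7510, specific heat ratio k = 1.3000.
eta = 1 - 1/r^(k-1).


r^(k-1) = 1.9170
eta = 1 - 1/1.9170 = 0.4783 = 47.8346%

47.8346%


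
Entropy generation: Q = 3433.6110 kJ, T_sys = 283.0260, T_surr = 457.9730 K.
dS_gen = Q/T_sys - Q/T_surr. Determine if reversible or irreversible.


dS_sys = 3433.6110/283.0260 = 12.1318 kJ/K
dS_surr = -3433.6110/457.9730 = -7.4974 kJ/K
dS_gen = 12.1318 - 7.4974 = 4.6344 kJ/K (irreversible)

dS_gen = 4.6344 kJ/K, irreversible


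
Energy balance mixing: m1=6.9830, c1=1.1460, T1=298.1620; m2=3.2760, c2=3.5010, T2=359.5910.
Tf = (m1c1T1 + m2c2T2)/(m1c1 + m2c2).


num = 6510.2952
den = 19.4718
Tf = 334.3449 K

334.3449 K


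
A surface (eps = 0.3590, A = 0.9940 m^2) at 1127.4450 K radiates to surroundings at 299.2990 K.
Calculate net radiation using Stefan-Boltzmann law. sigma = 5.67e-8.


T^4 = 1.6158e+12
Tsurr^4 = 8.0246e+09
Q = 0.3590 * 5.67e-8 * 0.9940 * 1.6078e+12 = 32529.9285 W

32529.9285 W


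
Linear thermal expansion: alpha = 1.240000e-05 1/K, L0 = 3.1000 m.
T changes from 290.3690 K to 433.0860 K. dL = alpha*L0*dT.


dT = 142.7170 K
dL = 1.240000e-05 * 3.1000 * 142.7170 = 0.005486 m
L_final = 3.105486 m

dL = 0.005486 m


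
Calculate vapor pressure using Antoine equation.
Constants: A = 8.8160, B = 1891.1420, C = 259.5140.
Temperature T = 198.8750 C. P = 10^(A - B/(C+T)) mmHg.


C+T = 458.3890
B/(C+T) = 4.1256
log10(P) = 8.8160 - 4.1256 = 4.6904
P = 10^4.6904 = 49019.9740 mmHg

49019.9740 mmHg


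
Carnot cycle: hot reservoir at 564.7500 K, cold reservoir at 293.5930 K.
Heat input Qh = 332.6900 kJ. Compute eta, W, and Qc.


eta = 1 - 293.5930/564.7500 = 0.4801
W = 0.4801 * 332.6900 = 159.7366 kJ
Qc = 332.6900 - 159.7366 = 172.9534 kJ

eta = 48.0136%, W = 159.7366 kJ, Qc = 172.9534 kJ


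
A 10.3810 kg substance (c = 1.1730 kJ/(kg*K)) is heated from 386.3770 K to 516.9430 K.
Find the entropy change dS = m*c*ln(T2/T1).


T2/T1 = 1.3379
ln(T2/T1) = 0.2911
dS = 10.3810 * 1.1730 * 0.2911 = 3.5449 kJ/K

3.5449 kJ/K


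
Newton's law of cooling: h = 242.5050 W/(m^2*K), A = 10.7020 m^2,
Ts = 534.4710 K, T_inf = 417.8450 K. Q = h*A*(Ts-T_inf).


dT = 116.6260 K
Q = 242.5050 * 10.7020 * 116.6260 = 302678.1178 W

302678.1178 W


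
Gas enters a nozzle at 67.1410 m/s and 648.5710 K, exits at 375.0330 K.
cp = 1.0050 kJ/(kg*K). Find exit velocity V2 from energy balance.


dT = 273.5380 K
2*cp*1000*dT = 549811.3800
V1^2 = 4507.9139
V2 = sqrt(554319.2939) = 744.5262 m/s

744.5262 m/s


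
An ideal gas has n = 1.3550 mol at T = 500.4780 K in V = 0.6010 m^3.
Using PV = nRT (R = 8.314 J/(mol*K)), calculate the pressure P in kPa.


P = nRT/V = 1.3550 * 8.314 * 500.4780 / 0.6010
= 5638.1199 / 0.6010 = 9381.2311 Pa = 9.3812 kPa

9.3812 kPa


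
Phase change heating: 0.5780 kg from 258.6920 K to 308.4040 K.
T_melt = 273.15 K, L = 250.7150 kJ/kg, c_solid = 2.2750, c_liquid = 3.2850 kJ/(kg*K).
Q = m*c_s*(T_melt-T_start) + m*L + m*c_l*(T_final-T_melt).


Q1 (sensible, solid) = 0.5780 * 2.2750 * 14.4580 = 19.0115 kJ
Q2 (latent) = 0.5780 * 250.7150 = 144.9133 kJ
Q3 (sensible, liquid) = 0.5780 * 3.2850 * 35.2540 = 66.9378 kJ
Q_total = 230.8626 kJ

230.8626 kJ


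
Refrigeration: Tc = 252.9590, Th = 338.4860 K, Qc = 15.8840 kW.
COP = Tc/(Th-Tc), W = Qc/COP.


COP = 252.9590 / 85.5270 = 2.9577
W = 15.8840 / 2.9577 = 5.3705 kW

COP = 2.9577, W = 5.3705 kW


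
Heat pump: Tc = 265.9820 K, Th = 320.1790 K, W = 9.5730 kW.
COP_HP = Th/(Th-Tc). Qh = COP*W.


COP = 320.1790 / 54.1970 = 5.9077
Qh = 5.9077 * 9.5730 = 56.5543 kW

COP = 5.9077, Qh = 56.5543 kW


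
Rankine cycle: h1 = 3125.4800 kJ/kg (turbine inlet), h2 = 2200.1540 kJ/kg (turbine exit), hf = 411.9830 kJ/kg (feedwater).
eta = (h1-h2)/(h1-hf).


W = 925.3260 kJ/kg
Q_in = 2713.4970 kJ/kg
eta = 0.3410 = 34.1009%

eta = 34.1009%


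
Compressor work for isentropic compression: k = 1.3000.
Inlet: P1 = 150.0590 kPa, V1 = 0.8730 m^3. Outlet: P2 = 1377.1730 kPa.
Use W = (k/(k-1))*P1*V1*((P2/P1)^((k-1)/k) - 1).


(k-1)/k = 0.2308
(P2/P1)^exp = 1.6679
W = 4.3333 * 150.0590 * 0.8730 * (1.6679 - 1) = 379.1438 kJ

379.1438 kJ


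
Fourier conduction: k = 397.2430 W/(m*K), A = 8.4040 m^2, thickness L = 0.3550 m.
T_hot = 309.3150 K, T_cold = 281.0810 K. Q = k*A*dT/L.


dT = 28.2340 K
Q = 397.2430 * 8.4040 * 28.2340 / 0.3550 = 265513.3450 W

265513.3450 W


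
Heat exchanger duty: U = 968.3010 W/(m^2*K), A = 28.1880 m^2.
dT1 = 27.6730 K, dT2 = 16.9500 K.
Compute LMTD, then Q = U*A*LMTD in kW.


LMTD = 21.8752 K
Q = 968.3010 * 28.1880 * 21.8752 = 597072.4821 W = 597.0725 kW

597.0725 kW


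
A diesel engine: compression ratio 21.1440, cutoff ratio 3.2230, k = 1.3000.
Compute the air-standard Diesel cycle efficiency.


r^(k-1) = 2.4978
rc^k = 4.5787
eta = 0.5042 = 50.4229%

50.4229%


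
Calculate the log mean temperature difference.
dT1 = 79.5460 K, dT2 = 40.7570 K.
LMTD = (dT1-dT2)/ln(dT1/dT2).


dT1/dT2 = 1.9517
ln(dT1/dT2) = 0.6687
LMTD = 38.7890 / 0.6687 = 58.0059 K

58.0059 K


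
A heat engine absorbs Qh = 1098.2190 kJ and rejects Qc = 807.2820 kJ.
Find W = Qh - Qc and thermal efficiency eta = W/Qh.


W = 1098.2190 - 807.2820 = 290.9370 kJ
eta = 290.9370 / 1098.2190 = 0.2649 = 26.4917%

W = 290.9370 kJ, eta = 26.4917%


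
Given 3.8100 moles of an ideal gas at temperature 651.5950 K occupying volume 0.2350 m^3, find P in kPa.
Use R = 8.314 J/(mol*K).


P = nRT/V = 3.8100 * 8.314 * 651.5950 / 0.2350
= 20640.1448 / 0.2350 = 87830.4032 Pa = 87.8304 kPa

87.8304 kPa


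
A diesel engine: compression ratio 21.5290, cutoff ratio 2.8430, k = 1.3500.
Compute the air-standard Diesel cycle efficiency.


r^(k-1) = 2.9279
rc^k = 4.0983
eta = 0.5747 = 57.4696%

57.4696%


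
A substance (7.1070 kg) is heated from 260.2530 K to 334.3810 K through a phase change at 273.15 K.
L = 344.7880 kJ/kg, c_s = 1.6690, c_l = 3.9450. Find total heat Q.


Q1 (sensible, solid) = 7.1070 * 1.6690 * 12.8970 = 152.9788 kJ
Q2 (latent) = 7.1070 * 344.7880 = 2450.4083 kJ
Q3 (sensible, liquid) = 7.1070 * 3.9450 * 61.2310 = 1716.7406 kJ
Q_total = 4320.1277 kJ

4320.1277 kJ


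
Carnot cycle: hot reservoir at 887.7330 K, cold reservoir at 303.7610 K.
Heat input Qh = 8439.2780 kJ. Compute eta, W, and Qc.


eta = 1 - 303.7610/887.7330 = 0.6578
W = 0.6578 * 8439.2780 = 5551.5589 kJ
Qc = 8439.2780 - 5551.5589 = 2887.7191 kJ

eta = 65.7824%, W = 5551.5589 kJ, Qc = 2887.7191 kJ


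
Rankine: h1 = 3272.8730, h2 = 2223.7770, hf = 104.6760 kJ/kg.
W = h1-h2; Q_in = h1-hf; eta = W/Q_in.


W = 1049.0960 kJ/kg
Q_in = 3168.1970 kJ/kg
eta = 0.3311 = 33.1133%

eta = 33.1133%


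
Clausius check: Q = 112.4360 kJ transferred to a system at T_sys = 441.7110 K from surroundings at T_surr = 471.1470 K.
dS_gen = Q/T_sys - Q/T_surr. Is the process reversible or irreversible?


dS_sys = 112.4360/441.7110 = 0.2545 kJ/K
dS_surr = -112.4360/471.1470 = -0.2386 kJ/K
dS_gen = 0.2545 - 0.2386 = 0.0159 kJ/K (irreversible)

dS_gen = 0.0159 kJ/K, irreversible


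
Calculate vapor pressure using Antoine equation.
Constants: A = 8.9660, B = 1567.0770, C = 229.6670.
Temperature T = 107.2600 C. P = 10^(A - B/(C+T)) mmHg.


C+T = 336.9270
B/(C+T) = 4.6511
log10(P) = 8.9660 - 4.6511 = 4.3149
P = 10^4.3149 = 20649.6348 mmHg

20649.6348 mmHg


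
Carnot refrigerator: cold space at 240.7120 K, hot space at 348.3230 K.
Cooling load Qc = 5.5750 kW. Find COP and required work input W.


COP = 240.7120 / 107.6110 = 2.2369
W = 5.5750 / 2.2369 = 2.4923 kW

COP = 2.2369, W = 2.4923 kW


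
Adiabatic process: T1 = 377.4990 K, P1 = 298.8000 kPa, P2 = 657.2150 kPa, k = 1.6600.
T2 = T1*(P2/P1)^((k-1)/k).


(k-1)/k = 0.3976
(P2/P1)^exp = 1.3681
T2 = 377.4990 * 1.3681 = 516.4421 K

516.4421 K


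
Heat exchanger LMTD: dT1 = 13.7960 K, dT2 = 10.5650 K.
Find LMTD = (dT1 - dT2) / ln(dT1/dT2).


dT1/dT2 = 1.3058
ln(dT1/dT2) = 0.2668
LMTD = 3.2310 / 0.2668 = 12.1087 K

12.1087 K


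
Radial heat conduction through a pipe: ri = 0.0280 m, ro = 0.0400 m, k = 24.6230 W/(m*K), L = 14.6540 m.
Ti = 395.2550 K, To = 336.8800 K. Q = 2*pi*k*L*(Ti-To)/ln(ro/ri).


dT = 58.3750 K
ln(ro/ri) = 0.3567
Q = 2*pi*24.6230*14.6540*58.3750 / 0.3567 = 371049.0402 W

371049.0402 W


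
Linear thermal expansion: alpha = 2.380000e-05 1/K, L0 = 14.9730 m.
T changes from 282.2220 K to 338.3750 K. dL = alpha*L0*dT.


dT = 56.1530 K
dL = 2.380000e-05 * 14.9730 * 56.1530 = 0.020011 m
L_final = 14.993011 m

dL = 0.020011 m


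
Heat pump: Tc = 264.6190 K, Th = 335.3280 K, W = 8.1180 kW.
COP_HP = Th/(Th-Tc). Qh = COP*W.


COP = 335.3280 / 70.7090 = 4.7424
Qh = 4.7424 * 8.1180 = 38.4985 kW

COP = 4.7424, Qh = 38.4985 kW


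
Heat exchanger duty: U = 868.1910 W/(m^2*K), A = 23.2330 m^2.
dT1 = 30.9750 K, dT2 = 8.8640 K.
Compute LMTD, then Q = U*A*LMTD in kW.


LMTD = 17.6721 K
Q = 868.1910 * 23.2330 * 17.6721 = 356457.9994 W = 356.4580 kW

356.4580 kW


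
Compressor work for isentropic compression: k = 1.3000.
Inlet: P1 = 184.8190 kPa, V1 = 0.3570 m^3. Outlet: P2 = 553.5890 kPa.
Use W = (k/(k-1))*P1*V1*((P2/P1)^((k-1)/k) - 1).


(k-1)/k = 0.2308
(P2/P1)^exp = 1.2881
W = 4.3333 * 184.8190 * 0.3570 * (1.2881 - 1) = 82.3707 kJ

82.3707 kJ


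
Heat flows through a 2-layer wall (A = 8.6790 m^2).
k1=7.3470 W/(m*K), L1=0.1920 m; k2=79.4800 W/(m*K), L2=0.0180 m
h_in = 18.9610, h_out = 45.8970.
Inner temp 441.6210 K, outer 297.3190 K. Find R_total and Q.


R_conv_in = 1/(18.9610*8.6790) = 0.0061
R_1 = 0.1920/(7.3470*8.6790) = 0.0030
R_2 = 0.0180/(79.4800*8.6790) = 2.6094e-05
R_conv_out = 1/(45.8970*8.6790) = 0.0025
R_total = 0.0116 K/W
Q = 144.3020 / 0.0116 = 12413.8180 W

R_total = 0.0116 K/W, Q = 12413.8180 W


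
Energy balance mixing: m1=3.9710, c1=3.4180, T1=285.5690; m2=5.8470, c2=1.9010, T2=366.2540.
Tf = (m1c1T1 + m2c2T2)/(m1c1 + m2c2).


num = 7946.9602
den = 24.6880
Tf = 321.8953 K

321.8953 K


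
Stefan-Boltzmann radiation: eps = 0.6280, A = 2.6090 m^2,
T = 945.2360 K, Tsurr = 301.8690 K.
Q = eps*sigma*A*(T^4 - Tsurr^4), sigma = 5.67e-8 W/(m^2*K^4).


T^4 = 7.9829e+11
Tsurr^4 = 8.3037e+09
Q = 0.6280 * 5.67e-8 * 2.6090 * 7.8999e+11 = 73389.9590 W

73389.9590 W


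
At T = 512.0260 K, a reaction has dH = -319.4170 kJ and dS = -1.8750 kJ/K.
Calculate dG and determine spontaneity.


T*dS = 512.0260 * -1.8750 = -960.0487 kJ
dG = -319.4170 + 960.0487 = 640.6318 kJ (non-spontaneous)

dG = 640.6318 kJ, non-spontaneous


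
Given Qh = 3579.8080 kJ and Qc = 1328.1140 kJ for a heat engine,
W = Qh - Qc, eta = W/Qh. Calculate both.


W = 3579.8080 - 1328.1140 = 2251.6940 kJ
eta = 2251.6940 / 3579.8080 = 0.6290 = 62.8999%

W = 2251.6940 kJ, eta = 62.8999%


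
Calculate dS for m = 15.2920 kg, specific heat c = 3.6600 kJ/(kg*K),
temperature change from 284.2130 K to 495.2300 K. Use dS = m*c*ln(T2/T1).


T2/T1 = 1.7425
ln(T2/T1) = 0.5553
dS = 15.2920 * 3.6600 * 0.5553 = 31.0793 kJ/K

31.0793 kJ/K


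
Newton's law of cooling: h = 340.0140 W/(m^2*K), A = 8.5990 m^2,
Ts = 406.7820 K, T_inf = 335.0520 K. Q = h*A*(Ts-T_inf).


dT = 71.7300 K
Q = 340.0140 * 8.5990 * 71.7300 = 209722.7671 W

209722.7671 W


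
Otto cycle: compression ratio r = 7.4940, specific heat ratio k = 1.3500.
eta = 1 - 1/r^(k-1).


r^(k-1) = 2.0237
eta = 1 - 1/2.0237 = 0.5059 = 50.5860%

50.5860%


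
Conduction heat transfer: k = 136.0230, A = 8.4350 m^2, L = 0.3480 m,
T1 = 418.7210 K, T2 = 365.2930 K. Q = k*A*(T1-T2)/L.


dT = 53.4280 K
Q = 136.0230 * 8.4350 * 53.4280 / 0.3480 = 176151.8097 W

176151.8097 W


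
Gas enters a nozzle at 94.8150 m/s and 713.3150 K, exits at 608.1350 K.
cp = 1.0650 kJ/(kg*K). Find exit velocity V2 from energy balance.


dT = 105.1800 K
2*cp*1000*dT = 224033.4000
V1^2 = 8989.8842
V2 = sqrt(233023.2842) = 482.7249 m/s

482.7249 m/s


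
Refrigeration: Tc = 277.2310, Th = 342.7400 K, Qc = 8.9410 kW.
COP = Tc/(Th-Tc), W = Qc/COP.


COP = 277.2310 / 65.5090 = 4.2320
W = 8.9410 / 4.2320 = 2.1127 kW

COP = 4.2320, W = 2.1127 kW


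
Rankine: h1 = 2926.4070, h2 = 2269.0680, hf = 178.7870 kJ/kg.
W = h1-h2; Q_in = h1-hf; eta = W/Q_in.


W = 657.3390 kJ/kg
Q_in = 2747.6200 kJ/kg
eta = 0.2392 = 23.9239%

eta = 23.9239%


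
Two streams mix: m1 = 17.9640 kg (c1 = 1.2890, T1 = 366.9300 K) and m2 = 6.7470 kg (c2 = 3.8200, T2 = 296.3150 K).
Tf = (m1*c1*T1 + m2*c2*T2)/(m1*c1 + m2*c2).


num = 16133.5693
den = 48.9291
Tf = 329.7334 K

329.7334 K


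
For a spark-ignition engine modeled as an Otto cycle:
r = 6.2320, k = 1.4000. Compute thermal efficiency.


r^(k-1) = 2.0790
eta = 1 - 1/2.0790 = 0.5190 = 51.8996%

51.8996%


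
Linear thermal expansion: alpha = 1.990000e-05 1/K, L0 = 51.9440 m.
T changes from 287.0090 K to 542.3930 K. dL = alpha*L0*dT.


dT = 255.3840 K
dL = 1.990000e-05 * 51.9440 * 255.3840 = 0.263987 m
L_final = 52.207987 m

dL = 0.263987 m


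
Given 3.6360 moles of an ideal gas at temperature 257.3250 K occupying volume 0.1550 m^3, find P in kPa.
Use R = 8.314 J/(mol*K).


P = nRT/V = 3.6360 * 8.314 * 257.3250 / 0.1550
= 7778.8586 / 0.1550 = 50186.1844 Pa = 50.1862 kPa

50.1862 kPa


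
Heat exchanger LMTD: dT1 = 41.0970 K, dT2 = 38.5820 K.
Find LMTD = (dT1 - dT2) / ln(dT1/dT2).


dT1/dT2 = 1.0652
ln(dT1/dT2) = 0.0631
LMTD = 2.5150 / 0.0631 = 39.8263 K

39.8263 K


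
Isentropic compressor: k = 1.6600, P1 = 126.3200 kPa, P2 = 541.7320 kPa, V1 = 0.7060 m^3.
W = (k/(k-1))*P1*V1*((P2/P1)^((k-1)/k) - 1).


(k-1)/k = 0.3976
(P2/P1)^exp = 1.7840
W = 2.5152 * 126.3200 * 0.7060 * (1.7840 - 1) = 175.8619 kJ

175.8619 kJ
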